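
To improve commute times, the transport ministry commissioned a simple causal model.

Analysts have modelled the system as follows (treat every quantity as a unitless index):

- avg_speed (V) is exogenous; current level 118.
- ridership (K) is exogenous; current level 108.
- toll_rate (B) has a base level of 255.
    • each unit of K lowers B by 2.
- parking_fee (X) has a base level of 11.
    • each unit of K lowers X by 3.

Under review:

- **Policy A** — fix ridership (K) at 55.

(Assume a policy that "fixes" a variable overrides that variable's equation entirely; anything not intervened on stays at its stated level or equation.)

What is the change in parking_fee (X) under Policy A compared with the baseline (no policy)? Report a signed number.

Baseline:
  K = 108
  X = 11 − 3·108 = -313
Policy A (K := 55):
  K = 55
  X = 11 − 3·55 = -154
Change in X: -154 − (-313) = 159

159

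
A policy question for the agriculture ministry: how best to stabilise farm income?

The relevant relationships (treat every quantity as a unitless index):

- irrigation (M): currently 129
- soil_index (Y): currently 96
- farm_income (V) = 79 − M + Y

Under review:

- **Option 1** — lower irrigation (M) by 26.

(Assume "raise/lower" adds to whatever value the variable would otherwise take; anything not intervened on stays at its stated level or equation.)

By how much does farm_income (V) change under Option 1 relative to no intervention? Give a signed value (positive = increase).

Baseline:
  M = 129
  Y = 96
  V = 79 − 129 + 96 = 46
Option 1 (M − 26):
  M = 129 − 26 = 103
  Y = 96
  V = 79 − 103 + 96 = 72
Change in V: 72 − 46 = 26

26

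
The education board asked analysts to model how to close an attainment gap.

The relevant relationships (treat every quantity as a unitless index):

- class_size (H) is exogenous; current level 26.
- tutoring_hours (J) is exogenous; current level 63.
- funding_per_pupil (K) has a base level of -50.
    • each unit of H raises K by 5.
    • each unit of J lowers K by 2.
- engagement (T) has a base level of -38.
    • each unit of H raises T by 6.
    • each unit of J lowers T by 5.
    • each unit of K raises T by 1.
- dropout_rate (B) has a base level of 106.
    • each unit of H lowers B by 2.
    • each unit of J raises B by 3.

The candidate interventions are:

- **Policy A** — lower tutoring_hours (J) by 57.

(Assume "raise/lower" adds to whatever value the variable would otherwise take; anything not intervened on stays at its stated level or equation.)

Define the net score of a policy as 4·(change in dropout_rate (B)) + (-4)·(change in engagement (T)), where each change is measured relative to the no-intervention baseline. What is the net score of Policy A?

Baseline:
  H = 26
  J = 63
  K = -50 + 5·26 − 2·63 = -46
  T = -38 + 6·26 − 5·63 + (-46) = -243
  B = 106 − 2·26 + 3·63 = 243
Policy A (J − 57):
  H = 26
  J = 63 − 57 = 6
  K = -50 + 5·26 − 2·6 = 68
  T = -38 + 6·26 − 5·6 + 68 = 156
  B = 106 − 2·26 + 3·6 = 72
ΔB = 72 − 243 = -171; ΔT = 156 − (-243) = 399
Score = 4·(-171) + (-4)·399 = -2280

-2280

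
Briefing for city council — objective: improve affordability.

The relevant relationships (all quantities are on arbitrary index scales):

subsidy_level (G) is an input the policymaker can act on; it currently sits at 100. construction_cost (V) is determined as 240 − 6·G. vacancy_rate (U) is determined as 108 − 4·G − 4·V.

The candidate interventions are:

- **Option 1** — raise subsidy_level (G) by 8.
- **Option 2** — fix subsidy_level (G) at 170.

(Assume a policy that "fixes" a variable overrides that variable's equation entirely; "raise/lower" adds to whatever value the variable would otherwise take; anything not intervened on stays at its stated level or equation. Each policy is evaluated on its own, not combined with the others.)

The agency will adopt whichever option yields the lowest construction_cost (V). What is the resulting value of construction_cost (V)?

Option 1 (G + 8):
  G = 100 + 8 = 108
  V = 240 − 6·108 = -408
Option 2 (G := 170):
  G = 170
  V = 240 − 6·170 = -780
Comparing — Option 1: V=-408, Option 2: V=-780. Lowest is -780 (Option 2).

-780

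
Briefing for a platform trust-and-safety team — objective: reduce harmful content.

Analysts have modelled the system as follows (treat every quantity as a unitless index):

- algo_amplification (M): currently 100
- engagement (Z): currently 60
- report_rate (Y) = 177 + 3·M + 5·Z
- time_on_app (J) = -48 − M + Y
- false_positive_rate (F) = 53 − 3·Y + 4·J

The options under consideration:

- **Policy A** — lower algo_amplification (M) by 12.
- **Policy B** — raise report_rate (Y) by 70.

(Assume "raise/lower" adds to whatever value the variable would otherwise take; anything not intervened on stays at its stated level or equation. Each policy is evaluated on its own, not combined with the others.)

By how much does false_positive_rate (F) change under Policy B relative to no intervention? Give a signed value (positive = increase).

70

Baseline:
  M = 100
  Z = 60
  Y = 177 + 3·100 + 5·60 = 777
  J = -48 − 100 + 777 = 629
  F = 53 − 3·777 + 4·629 = 238
Policy B (Y + 70):
  M = 100
  Z = 60
  Y = 177 + 3·100 + 5·60 (+70 from intervention) = 847
  J = -48 − 100 + 847 = 699
  F = 53 − 3·847 + 4·699 = 308
Change in F: 308 − 238 = 70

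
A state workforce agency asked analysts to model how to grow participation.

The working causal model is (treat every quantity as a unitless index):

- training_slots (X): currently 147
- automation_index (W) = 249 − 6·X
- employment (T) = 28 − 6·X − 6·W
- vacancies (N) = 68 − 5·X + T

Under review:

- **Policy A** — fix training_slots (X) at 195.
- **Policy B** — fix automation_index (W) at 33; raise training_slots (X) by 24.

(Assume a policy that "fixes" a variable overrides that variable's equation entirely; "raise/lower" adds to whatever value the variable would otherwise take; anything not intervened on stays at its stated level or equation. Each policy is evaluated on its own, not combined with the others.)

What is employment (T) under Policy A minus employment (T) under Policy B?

Policy A (X := 195):
  X = 195
  W = 249 − 6·195 = -921
  T = 28 − 6·195 − 6·(-921) = 4384
Policy B (W := 33, X + 24):
  X = 147 + 24 = 171
  W = 33
  T = 28 − 6·171 − 6·33 = -1196
T: 4384 − (-1196) = 5580

5580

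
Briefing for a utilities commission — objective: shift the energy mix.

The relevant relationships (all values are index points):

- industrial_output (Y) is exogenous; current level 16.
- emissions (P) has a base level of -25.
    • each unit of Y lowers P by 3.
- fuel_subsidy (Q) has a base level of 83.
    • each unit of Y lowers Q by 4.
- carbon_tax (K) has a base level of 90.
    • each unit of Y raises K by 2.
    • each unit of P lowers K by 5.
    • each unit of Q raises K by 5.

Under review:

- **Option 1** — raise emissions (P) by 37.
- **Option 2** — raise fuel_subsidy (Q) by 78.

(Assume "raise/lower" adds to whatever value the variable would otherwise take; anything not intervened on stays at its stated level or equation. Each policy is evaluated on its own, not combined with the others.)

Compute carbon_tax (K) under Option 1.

Option 1 (P + 37):
  Y = 16
  P = -25 − 3·16 (+37 from intervention) = -36
  Q = 83 − 4·16 = 19
  K = 90 + 2·16 − 5·(-36) + 5·19 = 397

397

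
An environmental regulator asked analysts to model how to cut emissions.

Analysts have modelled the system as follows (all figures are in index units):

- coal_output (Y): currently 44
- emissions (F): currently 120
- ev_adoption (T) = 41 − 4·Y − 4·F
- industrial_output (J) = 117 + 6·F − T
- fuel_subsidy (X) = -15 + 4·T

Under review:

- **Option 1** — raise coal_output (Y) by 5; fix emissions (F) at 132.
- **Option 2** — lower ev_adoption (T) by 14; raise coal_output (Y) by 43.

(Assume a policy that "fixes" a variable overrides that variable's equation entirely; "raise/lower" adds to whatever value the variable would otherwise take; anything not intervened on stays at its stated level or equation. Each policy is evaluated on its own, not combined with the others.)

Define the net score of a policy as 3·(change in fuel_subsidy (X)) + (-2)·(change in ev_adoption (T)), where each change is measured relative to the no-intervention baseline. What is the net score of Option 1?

-680

Baseline:
  Y = 44
  F = 120
  T = 41 − 4·44 − 4·120 = -615
  X = -15 + 4·(-615) = -2475
Option 1 (Y + 5, F := 132):
  Y = 44 + 5 = 49
  F = 132
  T = 41 − 4·49 − 4·132 = -683
  X = -15 + 4·(-683) = -2747
ΔX = -2747 − (-2475) = -272; ΔT = -683 − (-615) = -68
Score = 3·(-272) + (-2)·(-68) = -680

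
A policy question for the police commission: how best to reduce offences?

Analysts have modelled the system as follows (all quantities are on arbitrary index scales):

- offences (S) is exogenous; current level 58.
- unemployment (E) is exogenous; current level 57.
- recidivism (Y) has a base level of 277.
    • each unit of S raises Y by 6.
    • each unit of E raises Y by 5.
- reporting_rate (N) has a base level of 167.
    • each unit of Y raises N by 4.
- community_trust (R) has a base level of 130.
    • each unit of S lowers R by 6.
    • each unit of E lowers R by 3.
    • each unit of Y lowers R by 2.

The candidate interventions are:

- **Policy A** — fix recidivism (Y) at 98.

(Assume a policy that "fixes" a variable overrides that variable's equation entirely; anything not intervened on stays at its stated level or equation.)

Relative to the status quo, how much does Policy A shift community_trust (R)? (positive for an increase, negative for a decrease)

1624

Baseline:
  S = 58
  E = 57
  Y = 277 + 6·58 + 5·57 = 910
  R = 130 − 6·58 − 3·57 − 2·910 = -2209
Policy A (Y := 98):
  S = 58
  E = 57
  Y = 98
  R = 130 − 6·58 − 3·57 − 2·98 = -585
Change in R: -585 − (-2209) = 1624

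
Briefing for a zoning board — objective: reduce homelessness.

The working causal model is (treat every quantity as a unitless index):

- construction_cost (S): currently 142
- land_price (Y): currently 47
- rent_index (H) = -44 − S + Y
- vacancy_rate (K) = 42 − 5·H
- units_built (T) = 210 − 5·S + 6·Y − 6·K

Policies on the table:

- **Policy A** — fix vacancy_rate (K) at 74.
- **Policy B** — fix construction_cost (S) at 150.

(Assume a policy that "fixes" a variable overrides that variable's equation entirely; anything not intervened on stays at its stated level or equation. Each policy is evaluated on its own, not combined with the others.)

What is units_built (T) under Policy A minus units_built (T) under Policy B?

4258

Policy A (K := 74):
  S = 142
  Y = 47
  H = -44 − 142 + 47 = -139
  K = 74
  T = 210 − 5·142 + 6·47 − 6·74 = -662
Policy B (S := 150):
  S = 150
  Y = 47
  H = -44 − 150 + 47 = -147
  K = 42 − 5·(-147) = 777
  T = 210 − 5·150 + 6·47 − 6·777 = -4920
T: -662 − (-4920) = 4258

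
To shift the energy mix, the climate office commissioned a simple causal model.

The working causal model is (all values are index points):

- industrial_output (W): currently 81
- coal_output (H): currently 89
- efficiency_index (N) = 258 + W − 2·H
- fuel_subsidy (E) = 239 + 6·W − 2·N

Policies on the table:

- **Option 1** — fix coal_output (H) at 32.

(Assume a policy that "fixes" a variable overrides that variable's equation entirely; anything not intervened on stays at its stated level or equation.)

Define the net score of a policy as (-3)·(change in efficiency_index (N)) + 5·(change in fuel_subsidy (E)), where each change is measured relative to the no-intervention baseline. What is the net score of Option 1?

-1482

Baseline:
  W = 81
  H = 89
  N = 258 + 81 − 2·89 = 161
  E = 239 + 6·81 − 2·161 = 403
Option 1 (H := 32):
  W = 81
  H = 32
  N = 258 + 81 − 2·32 = 275
  E = 239 + 6·81 − 2·275 = 175
ΔN = 275 − 161 = 114; ΔE = 175 − 403 = -228
Score = (-3)·114 + 5·(-228) = -1482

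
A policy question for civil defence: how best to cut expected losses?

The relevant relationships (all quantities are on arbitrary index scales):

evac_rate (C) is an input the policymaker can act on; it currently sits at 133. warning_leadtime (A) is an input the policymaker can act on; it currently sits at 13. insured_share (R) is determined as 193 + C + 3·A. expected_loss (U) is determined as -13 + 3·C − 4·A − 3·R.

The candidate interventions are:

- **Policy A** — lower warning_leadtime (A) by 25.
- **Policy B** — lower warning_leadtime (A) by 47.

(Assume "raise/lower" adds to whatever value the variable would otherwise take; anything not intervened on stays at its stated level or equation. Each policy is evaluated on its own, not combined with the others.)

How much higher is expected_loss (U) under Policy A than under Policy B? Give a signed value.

Policy A (A − 25):
  C = 133
  A = 13 − 25 = -12
  R = 193 + 133 + 3·(-12) = 290
  U = -13 + 3·133 − 4·(-12) − 3·290 = -436
Policy B (A − 47):
  C = 133
  A = 13 − 47 = -34
  R = 193 + 133 + 3·(-34) = 224
  U = -13 + 3·133 − 4·(-34) − 3·224 = -150
U: -436 − (-150) = -286

-286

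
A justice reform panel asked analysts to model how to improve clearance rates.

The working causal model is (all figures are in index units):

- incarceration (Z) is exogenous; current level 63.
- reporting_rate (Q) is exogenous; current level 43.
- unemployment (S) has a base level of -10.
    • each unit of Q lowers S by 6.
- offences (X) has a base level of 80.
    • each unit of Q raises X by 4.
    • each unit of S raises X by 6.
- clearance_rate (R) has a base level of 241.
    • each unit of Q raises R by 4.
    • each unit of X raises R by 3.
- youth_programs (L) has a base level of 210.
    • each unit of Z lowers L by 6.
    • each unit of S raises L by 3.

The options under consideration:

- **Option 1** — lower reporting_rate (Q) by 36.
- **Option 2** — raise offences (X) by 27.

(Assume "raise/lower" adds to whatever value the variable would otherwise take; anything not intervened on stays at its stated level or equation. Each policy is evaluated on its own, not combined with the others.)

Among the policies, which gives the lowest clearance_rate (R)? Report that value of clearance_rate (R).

Option 1 (Q − 36):
  Q = 43 − 36 = 7
  S = -10 − 6·7 = -52
  X = 80 + 4·7 + 6·(-52) = -204
  R = 241 + 4·7 + 3·(-204) = -343
Option 2 (X + 27):
  Q = 43
  S = -10 − 6·43 = -268
  X = 80 + 4·43 + 6·(-268) (+27 from intervention) = -1329
  R = 241 + 4·43 + 3·(-1329) = -3574
Comparing — Option 1: R=-343, Option 2: R=-3574. Lowest is -3574 (Option 2).

-3574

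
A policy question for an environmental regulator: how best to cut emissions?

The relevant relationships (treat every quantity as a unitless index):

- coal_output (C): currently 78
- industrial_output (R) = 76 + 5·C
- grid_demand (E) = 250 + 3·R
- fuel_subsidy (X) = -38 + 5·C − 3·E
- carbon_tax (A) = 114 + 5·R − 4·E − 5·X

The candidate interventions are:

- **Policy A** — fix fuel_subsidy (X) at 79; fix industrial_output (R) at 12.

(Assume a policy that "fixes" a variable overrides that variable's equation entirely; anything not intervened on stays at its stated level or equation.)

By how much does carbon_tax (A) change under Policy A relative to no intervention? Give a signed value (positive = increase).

Baseline:
  C = 78
  R = 76 + 5·78 = 466
  E = 250 + 3·466 = 1648
  X = -38 + 5·78 − 3·1648 = -4592
  A = 114 + 5·466 − 4·1648 − 5·(-4592) = 18812
Policy A (X := 79, R := 12):
  C = 78
  R = 12
  E = 250 + 3·12 = 286
  X = 79
  A = 114 + 5·12 − 4·286 − 5·79 = -1365
Change in A: -1365 − 18812 = -20177

-20177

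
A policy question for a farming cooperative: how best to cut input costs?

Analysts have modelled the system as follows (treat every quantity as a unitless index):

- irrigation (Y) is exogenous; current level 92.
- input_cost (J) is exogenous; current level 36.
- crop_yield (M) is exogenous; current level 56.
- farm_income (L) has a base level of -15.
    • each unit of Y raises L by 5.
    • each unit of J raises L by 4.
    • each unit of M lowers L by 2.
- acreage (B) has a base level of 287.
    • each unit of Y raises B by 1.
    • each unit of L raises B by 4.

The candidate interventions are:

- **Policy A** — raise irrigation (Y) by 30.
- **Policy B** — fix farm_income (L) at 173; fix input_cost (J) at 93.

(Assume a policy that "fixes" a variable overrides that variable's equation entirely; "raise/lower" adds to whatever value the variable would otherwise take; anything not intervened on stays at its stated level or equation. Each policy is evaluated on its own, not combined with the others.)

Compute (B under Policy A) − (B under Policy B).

Policy A (Y + 30):
  Y = 92 + 30 = 122
  J = 36
  M = 56
  L = -15 + 5·122 + 4·36 − 2·56 = 627
  B = 287 + 122 + 4·627 = 2917
Policy B (L := 173, J := 93):
  Y = 92
  J = 93
  M = 56
  L = 173
  B = 287 + 92 + 4·173 = 1071
B: 2917 − 1071 = 1846

1846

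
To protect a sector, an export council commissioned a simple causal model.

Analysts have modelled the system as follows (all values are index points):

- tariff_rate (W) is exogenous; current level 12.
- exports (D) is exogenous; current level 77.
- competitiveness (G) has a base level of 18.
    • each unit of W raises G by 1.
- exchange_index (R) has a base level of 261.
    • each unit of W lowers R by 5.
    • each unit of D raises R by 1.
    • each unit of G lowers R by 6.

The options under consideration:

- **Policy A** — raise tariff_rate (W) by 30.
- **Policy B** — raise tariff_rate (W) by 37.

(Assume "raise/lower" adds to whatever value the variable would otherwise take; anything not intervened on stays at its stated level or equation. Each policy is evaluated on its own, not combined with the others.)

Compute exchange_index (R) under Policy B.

Policy B (W + 37):
  W = 12 + 37 = 49
  D = 77
  G = 18 + 49 = 67
  R = 261 − 5·49 + 77 − 6·67 = -309

-309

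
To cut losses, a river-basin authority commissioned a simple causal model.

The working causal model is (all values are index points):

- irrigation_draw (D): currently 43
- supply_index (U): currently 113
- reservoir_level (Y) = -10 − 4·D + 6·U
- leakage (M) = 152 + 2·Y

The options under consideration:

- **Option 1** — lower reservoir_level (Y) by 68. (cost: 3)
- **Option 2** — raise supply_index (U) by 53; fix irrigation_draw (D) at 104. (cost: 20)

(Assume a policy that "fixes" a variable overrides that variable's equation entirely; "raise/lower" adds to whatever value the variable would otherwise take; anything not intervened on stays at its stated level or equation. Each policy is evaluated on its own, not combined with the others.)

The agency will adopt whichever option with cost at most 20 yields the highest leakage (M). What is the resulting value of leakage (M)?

Option 1 (Y − 68):
  D = 43
  U = 113
  Y = -10 − 4·43 + 6·113 (−68 from intervention) = 428
  M = 152 + 2·428 = 1008
Option 2 (U + 53, D := 104):
  D = 104
  U = 113 + 53 = 166
  Y = -10 − 4·104 + 6·166 = 570
  M = 152 + 2·570 = 1292
Comparing — Option 1: M=1008, Option 2: M=1292. Highest is 1292 (Option 2).

1292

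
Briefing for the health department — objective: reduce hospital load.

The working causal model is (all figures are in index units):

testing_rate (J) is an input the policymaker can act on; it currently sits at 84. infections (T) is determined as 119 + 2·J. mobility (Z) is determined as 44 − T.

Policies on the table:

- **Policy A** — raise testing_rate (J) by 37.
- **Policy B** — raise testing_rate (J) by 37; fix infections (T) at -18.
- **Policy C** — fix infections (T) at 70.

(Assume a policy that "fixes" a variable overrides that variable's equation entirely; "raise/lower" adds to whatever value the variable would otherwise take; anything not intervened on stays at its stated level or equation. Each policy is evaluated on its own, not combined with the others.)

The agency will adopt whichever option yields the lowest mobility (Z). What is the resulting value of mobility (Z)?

Policy A (J + 37):
  J = 84 + 37 = 121
  T = 119 + 2·121 = 361
  Z = 44 − 361 = -317
Policy B (J + 37, T := -18):
  J = 84 + 37 = 121
  T = -18
  Z = 44 − (-18) = 62
Policy C (T := 70):
  J = 84
  T = 70
  Z = 44 − 70 = -26
Comparing — Policy A: Z=-317, Policy B: Z=62, Policy C: Z=-26. Lowest is -317 (Policy A).

-317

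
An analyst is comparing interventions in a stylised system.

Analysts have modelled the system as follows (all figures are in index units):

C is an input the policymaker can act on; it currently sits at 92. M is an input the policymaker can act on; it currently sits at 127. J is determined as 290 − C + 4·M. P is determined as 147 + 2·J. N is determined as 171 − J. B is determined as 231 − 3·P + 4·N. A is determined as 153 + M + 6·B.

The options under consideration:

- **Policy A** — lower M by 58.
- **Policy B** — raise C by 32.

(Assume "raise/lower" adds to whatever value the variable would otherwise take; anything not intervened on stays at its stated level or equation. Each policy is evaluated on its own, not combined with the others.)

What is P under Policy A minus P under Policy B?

Policy A (M − 58):
  C = 92
  M = 127 − 58 = 69
  J = 290 − 92 + 4·69 = 474
  P = 147 + 2·474 = 1095
Policy B (C + 32):
  C = 92 + 32 = 124
  M = 127
  J = 290 − 124 + 4·127 = 674
  P = 147 + 2·674 = 1495
P: 1095 − 1495 = -400

-400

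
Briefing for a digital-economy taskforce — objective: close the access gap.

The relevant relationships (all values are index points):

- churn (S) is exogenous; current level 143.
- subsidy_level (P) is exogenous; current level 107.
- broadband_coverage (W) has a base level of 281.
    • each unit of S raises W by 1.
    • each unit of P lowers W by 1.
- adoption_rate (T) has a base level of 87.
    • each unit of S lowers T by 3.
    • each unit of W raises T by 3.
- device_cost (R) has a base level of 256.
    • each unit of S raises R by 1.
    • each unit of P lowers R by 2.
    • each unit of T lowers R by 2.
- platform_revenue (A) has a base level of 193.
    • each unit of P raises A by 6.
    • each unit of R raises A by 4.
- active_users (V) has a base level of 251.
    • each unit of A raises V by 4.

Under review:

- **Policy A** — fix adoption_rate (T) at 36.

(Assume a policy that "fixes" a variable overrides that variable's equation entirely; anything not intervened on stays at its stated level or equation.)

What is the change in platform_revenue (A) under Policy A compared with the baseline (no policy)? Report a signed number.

Baseline:
  S = 143
  P = 107
  W = 281 + 143 − 107 = 317
  T = 87 − 3·143 + 3·317 = 609
  R = 256 + 143 − 2·107 − 2·609 = -1033
  A = 193 + 6·107 + 4·(-1033) = -3297
Policy A (T := 36):
  S = 143
  P = 107
  W = 281 + 143 − 107 = 317
  T = 36
  R = 256 + 143 − 2·107 − 2·36 = 113
  A = 193 + 6·107 + 4·113 = 1287
Change in A: 1287 − (-3297) = 4584

4584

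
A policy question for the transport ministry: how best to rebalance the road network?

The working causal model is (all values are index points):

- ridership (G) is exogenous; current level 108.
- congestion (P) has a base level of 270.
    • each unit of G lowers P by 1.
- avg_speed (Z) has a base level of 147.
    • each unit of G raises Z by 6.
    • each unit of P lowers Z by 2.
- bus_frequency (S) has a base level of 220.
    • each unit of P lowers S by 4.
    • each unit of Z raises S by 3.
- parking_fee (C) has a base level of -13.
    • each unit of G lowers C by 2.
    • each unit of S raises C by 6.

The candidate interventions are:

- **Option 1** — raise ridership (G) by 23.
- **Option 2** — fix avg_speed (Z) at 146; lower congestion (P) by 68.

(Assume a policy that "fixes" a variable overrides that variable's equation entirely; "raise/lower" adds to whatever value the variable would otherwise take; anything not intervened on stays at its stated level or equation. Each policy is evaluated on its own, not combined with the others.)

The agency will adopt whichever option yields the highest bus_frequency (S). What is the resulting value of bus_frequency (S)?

1629

Option 1 (G + 23):
  G = 108 + 23 = 131
  P = 270 − 131 = 139
  Z = 147 + 6·131 − 2·139 = 655
  S = 220 − 4·139 + 3·655 = 1629
Option 2 (Z := 146, P − 68):
  G = 108
  P = 270 − 108 (−68 from intervention) = 94
  Z = 146
  S = 220 − 4·94 + 3·146 = 282
Comparing — Option 1: S=1629, Option 2: S=282. Highest is 1629 (Option 1).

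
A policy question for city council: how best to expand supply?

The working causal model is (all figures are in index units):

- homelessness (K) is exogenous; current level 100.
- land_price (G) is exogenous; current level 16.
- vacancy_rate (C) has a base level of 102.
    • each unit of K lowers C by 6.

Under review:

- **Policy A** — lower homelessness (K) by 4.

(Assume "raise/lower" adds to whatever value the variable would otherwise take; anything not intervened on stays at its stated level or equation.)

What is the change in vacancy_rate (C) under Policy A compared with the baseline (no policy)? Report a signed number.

Baseline:
  K = 100
  C = 102 − 6·100 = -498
Policy A (K − 4):
  K = 100 − 4 = 96
  C = 102 − 6·96 = -474
Change in C: -474 − (-498) = 24

24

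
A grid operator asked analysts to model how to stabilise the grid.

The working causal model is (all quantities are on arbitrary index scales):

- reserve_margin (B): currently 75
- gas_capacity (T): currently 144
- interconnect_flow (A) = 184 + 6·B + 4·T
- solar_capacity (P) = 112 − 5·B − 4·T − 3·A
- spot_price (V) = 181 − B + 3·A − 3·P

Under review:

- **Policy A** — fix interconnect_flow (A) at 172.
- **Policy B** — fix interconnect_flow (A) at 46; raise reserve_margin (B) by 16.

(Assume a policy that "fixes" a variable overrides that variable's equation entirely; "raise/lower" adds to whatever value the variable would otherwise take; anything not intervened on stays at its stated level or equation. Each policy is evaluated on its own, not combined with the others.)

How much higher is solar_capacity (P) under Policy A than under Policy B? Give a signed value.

Policy A (A := 172):
  B = 75
  T = 144
  A = 172
  P = 112 − 5·75 − 4·144 − 3·172 = -1355
Policy B (A := 46, B + 16):
  B = 75 + 16 = 91
  T = 144
  A = 46
  P = 112 − 5·91 − 4·144 − 3·46 = -1057
P: -1355 − (-1057) = -298

-298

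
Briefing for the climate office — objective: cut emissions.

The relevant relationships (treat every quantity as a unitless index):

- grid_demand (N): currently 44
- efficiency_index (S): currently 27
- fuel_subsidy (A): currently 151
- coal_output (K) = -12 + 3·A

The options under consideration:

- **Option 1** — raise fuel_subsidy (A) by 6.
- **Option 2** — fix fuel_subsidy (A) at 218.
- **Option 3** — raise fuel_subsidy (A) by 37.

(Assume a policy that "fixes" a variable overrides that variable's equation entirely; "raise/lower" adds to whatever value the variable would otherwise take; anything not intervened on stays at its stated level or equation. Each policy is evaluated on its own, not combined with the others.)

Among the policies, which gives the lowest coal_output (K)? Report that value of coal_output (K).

459

Option 1 (A + 6):
  A = 151 + 6 = 157
  K = -12 + 3·157 = 459
Option 2 (A := 218):
  A = 218
  K = -12 + 3·218 = 642
Option 3 (A + 37):
  A = 151 + 37 = 188
  K = -12 + 3·188 = 552
Comparing — Option 1: K=459, Option 2: K=642, Option 3: K=552. Lowest is 459 (Option 1).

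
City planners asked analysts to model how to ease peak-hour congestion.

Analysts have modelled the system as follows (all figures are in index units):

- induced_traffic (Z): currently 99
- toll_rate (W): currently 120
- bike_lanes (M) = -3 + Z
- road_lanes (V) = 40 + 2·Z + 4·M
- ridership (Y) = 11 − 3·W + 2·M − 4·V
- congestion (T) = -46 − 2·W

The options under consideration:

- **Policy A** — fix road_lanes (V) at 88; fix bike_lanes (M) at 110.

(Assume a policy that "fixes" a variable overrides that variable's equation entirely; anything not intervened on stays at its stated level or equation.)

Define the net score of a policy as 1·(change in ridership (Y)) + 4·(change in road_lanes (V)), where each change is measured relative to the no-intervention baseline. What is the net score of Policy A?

Baseline:
  Z = 99
  W = 120
  M = -3 + 99 = 96
  V = 40 + 2·99 + 4·96 = 622
  Y = 11 − 3·120 + 2·96 − 4·622 = -2645
Policy A (V := 88, M := 110):
  Z = 99
  W = 120
  M = 110
  V = 88
  Y = 11 − 3·120 + 2·110 − 4·88 = -481
ΔY = -481 − (-2645) = 2164; ΔV = 88 − 622 = -534
Score = 1·2164 + 4·(-534) = 28

28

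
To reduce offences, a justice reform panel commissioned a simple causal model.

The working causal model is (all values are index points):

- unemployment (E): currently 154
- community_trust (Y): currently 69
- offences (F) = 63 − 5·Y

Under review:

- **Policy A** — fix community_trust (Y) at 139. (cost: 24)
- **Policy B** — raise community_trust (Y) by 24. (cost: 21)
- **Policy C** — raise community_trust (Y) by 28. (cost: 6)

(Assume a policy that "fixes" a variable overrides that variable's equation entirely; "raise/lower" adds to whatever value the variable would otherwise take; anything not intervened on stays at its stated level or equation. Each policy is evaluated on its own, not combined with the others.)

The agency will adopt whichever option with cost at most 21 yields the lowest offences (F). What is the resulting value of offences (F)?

-422

Policy B (Y + 24):
  Y = 69 + 24 = 93
  F = 63 − 5·93 = -402
Policy C (Y + 28):
  Y = 69 + 28 = 97
  F = 63 − 5·97 = -422
Comparing — Policy B: F=-402, Policy C: F=-422. Lowest is -422 (Policy C).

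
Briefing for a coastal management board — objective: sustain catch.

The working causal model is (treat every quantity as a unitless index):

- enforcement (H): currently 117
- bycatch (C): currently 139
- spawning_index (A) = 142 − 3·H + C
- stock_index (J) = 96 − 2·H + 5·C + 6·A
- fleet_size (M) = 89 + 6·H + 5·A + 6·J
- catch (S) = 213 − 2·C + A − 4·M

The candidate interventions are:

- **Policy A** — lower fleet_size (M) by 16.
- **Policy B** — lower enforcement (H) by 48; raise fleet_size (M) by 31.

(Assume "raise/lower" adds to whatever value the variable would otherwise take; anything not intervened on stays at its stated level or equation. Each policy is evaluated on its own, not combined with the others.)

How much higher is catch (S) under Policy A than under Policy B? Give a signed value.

24812

Policy A (M − 16):
  H = 117
  C = 139
  A = 142 − 3·117 + 139 = -70
  J = 96 − 2·117 + 5·139 + 6·(-70) = 137
  M = 89 + 6·117 + 5·(-70) + 6·137 (−16 from intervention) = 1247
  S = 213 − 2·139 + (-70) − 4·1247 = -5123
Policy B (H − 48, M + 31):
  H = 117 − 48 = 69
  C = 139
  A = 142 − 3·69 + 139 = 74
  J = 96 − 2·69 + 5·139 + 6·74 = 1097
  M = 89 + 6·69 + 5·74 + 6·1097 (+31 from intervention) = 7486
  S = 213 − 2·139 + 74 − 4·7486 = -29935
S: -5123 − (-29935) = 24812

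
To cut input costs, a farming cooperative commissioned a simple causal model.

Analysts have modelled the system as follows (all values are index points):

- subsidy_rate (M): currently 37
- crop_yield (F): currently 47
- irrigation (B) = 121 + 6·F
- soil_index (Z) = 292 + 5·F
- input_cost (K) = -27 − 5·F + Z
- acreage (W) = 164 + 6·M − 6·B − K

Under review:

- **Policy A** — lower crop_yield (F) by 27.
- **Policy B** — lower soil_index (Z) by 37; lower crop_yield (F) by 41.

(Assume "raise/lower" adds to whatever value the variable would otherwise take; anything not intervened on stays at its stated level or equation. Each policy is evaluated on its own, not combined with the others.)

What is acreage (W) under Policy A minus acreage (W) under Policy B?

-541

Policy A (F − 27):
  M = 37
  F = 47 − 27 = 20
  B = 121 + 6·20 = 241
  Z = 292 + 5·20 = 392
  K = -27 − 5·20 + 392 = 265
  W = 164 + 6·37 − 6·241 − 265 = -1325
Policy B (Z − 37, F − 41):
  M = 37
  F = 47 − 41 = 6
  B = 121 + 6·6 = 157
  Z = 292 + 5·6 (−37 from intervention) = 285
  K = -27 − 5·6 + 285 = 228
  W = 164 + 6·37 − 6·157 − 228 = -784
W: -1325 − (-784) = -541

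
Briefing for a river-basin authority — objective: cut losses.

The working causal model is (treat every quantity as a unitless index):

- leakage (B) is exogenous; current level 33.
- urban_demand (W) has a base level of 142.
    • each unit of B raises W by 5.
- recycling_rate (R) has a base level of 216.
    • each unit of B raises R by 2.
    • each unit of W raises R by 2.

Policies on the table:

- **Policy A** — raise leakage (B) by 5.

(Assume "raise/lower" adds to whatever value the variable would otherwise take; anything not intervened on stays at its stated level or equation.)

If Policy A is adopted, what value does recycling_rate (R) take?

956

Policy A (B + 5):
  B = 33 + 5 = 38
  W = 142 + 5·38 = 332
  R = 216 + 2·38 + 2·332 = 956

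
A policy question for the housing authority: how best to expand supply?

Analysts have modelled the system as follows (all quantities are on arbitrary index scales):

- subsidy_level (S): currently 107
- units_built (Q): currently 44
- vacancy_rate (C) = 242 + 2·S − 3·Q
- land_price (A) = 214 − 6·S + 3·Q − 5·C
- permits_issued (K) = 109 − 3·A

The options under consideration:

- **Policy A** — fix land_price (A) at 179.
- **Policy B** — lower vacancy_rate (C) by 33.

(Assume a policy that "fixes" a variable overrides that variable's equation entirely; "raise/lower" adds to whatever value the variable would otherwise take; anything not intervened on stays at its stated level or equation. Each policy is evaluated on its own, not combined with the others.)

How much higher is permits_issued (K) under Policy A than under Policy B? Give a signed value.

Policy A (A := 179):
  S = 107
  Q = 44
  C = 242 + 2·107 − 3·44 = 324
  A = 179
  K = 109 − 3·179 = -428
Policy B (C − 33):
  S = 107
  Q = 44
  C = 242 + 2·107 − 3·44 (−33 from intervention) = 291
  A = 214 − 6·107 + 3·44 − 5·291 = -1751
  K = 109 − 3·(-1751) = 5362
K: -428 − 5362 = -5790

-5790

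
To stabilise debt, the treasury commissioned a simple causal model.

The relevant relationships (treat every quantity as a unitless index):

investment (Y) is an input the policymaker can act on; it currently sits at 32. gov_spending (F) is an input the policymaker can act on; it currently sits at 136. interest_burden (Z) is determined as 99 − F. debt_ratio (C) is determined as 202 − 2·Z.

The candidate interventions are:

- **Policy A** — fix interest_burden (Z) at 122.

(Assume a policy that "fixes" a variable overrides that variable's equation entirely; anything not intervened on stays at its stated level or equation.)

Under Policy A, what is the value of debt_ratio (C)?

-42

Policy A (Z := 122):
  F = 136
  Z = 122
  C = 202 − 2·122 = -42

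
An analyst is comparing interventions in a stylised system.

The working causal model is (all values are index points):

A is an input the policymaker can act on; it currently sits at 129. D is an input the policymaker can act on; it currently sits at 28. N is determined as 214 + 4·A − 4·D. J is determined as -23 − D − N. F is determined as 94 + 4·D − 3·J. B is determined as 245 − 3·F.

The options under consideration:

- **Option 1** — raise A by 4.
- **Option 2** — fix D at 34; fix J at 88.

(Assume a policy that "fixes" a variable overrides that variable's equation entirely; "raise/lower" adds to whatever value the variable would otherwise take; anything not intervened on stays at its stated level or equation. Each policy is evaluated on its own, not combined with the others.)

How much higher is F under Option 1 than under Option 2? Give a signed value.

Option 1 (A + 4):
  A = 129 + 4 = 133
  D = 28
  N = 214 + 4·133 − 4·28 = 634
  J = -23 − 28 − 634 = -685
  F = 94 + 4·28 − 3·(-685) = 2261
Option 2 (D := 34, J := 88):
  A = 129
  D = 34
  N = 214 + 4·129 − 4·34 = 594
  J = 88
  F = 94 + 4·34 − 3·88 = -34
F: 2261 − (-34) = 2295

2295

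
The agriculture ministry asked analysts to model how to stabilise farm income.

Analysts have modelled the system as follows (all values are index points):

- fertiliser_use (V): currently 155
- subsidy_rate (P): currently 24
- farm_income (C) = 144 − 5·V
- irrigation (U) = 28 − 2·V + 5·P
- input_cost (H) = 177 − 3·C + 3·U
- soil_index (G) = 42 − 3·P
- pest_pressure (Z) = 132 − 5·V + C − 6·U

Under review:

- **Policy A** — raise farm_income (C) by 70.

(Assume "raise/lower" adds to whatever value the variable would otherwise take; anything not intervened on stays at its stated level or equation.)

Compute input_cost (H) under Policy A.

Policy A (C + 70):
  V = 155
  P = 24
  C = 144 − 5·155 (+70 from intervention) = -561
  U = 28 − 2·155 + 5·24 = -162
  H = 177 − 3·(-561) + 3·(-162) = 1374

1374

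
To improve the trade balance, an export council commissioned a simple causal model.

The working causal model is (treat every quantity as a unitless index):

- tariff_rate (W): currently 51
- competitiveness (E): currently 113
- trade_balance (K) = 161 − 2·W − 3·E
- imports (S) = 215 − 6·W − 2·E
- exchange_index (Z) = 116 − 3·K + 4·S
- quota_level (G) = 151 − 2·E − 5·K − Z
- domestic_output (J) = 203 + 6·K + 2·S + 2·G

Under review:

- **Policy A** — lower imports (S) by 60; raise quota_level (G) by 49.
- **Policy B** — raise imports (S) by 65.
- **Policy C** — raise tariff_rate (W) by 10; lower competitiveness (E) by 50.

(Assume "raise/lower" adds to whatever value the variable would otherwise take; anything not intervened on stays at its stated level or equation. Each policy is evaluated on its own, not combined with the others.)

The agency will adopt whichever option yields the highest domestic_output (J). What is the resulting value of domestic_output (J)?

1621

Policy A (S − 60, G + 49):
  W = 51
  E = 113
  K = 161 − 2·51 − 3·113 = -280
  S = 215 − 6·51 − 2·113 (−60 from intervention) = -377
  Z = 116 − 3·(-280) + 4·(-377) = -552
  G = 151 − 2·113 − 5·(-280) − (-552) (+49 from intervention) = 1926
  J = 203 + 6·(-280) + 2·(-377) + 2·1926 = 1621
Policy B (S + 65):
  W = 51
  E = 113
  K = 161 − 2·51 − 3·113 = -280
  S = 215 − 6·51 − 2·113 (+65 from intervention) = -252
  Z = 116 − 3·(-280) + 4·(-252) = -52
  G = 151 − 2·113 − 5·(-280) − (-52) = 1377
  J = 203 + 6·(-280) + 2·(-252) + 2·1377 = 773
Policy C (W + 10, E − 50):
  W = 51 + 10 = 61
  E = 113 − 50 = 63
  K = 161 − 2·61 − 3·63 = -150
  S = 215 − 6·61 − 2·63 = -277
  Z = 116 − 3·(-150) + 4·(-277) = -542
  G = 151 − 2·63 − 5·(-150) − (-542) = 1317
  J = 203 + 6·(-150) + 2·(-277) + 2·1317 = 1383
Comparing — Policy A: J=1621, Policy B: J=773, Policy C: J=1383. Highest is 1621 (Policy A).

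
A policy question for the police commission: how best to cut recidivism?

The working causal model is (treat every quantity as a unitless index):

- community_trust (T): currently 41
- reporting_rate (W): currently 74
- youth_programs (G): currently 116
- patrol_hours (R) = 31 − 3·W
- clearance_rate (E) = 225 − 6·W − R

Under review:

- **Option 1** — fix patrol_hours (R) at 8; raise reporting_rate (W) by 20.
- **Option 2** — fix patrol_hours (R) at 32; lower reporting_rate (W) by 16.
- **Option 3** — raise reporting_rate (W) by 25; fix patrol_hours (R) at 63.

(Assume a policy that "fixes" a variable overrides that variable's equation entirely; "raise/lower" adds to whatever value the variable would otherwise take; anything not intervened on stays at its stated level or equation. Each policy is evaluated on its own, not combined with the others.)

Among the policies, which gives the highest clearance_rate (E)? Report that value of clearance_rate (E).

-155

Option 1 (R := 8, W + 20):
  W = 74 + 20 = 94
  R = 8
  E = 225 − 6·94 − 8 = -347
Option 2 (R := 32, W − 16):
  W = 74 − 16 = 58
  R = 32
  E = 225 − 6·58 − 32 = -155
Option 3 (W + 25, R := 63):
  W = 74 + 25 = 99
  R = 63
  E = 225 − 6·99 − 63 = -432
Comparing — Option 1: E=-347, Option 2: E=-155, Option 3: E=-432. Highest is -155 (Option 2).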